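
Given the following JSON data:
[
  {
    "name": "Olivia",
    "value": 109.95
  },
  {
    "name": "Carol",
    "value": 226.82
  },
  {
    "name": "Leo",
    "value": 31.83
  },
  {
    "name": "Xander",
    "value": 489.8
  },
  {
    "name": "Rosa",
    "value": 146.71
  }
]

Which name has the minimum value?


Comparing values:
  Olivia: 109.95
  Carol: 226.82
  Leo: 31.83
  Xander: 489.8
  Rosa: 146.71
Minimum: Leo (31.83)

ANSWER: Leo


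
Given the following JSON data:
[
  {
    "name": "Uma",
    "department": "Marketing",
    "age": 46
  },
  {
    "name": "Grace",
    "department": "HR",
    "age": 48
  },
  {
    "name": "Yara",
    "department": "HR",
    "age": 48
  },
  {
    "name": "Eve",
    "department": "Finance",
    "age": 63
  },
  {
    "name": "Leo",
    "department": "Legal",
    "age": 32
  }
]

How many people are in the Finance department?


Scanning records for department = Finance
  Record 3: Eve
Count: 1

ANSWER: 1


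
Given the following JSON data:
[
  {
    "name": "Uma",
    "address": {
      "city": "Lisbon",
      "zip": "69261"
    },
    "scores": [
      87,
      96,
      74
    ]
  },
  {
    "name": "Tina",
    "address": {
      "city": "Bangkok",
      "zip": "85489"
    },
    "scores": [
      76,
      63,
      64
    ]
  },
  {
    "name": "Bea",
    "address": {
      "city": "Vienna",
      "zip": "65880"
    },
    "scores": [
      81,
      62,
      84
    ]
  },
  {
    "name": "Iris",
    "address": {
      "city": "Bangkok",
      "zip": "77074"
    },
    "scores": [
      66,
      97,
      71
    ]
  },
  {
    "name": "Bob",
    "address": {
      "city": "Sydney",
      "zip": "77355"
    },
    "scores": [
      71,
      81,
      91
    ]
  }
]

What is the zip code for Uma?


Path: records[0].address.zip
Value: 69261

ANSWER: 69261


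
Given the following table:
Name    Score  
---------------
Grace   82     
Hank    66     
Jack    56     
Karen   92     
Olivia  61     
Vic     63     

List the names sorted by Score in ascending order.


Sorting by Score (ascending):
  Jack: 56
  Olivia: 61
  Vic: 63
  Hank: 66
  Grace: 82
  Karen: 92


ANSWER: Jack, Olivia, Vic, Hank, Grace, Karen


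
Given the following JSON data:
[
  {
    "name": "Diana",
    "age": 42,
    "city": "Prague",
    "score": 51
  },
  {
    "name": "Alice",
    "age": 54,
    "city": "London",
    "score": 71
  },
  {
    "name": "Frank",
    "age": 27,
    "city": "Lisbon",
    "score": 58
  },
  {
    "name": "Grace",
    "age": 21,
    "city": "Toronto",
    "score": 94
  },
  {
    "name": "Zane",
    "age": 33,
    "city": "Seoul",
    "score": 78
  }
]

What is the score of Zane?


Looking up record where name = Zane
Record index: 4
Field 'score' = 78

ANSWER: 78


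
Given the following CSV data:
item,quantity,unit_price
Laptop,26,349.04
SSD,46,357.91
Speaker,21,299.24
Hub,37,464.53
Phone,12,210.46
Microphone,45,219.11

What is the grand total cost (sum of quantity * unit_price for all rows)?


Computing row totals:
  Laptop: 26 * 349.04 = 9075.04
  SSD: 46 * 357.91 = 16463.86
  Speaker: 21 * 299.24 = 6284.04
  Hub: 37 * 464.53 = 17187.61
  Phone: 12 * 210.46 = 2525.52
  Microphone: 45 * 219.11 = 9859.95
Grand total = 9075.04 + 16463.86 + 6284.04 + 17187.61 + 2525.52 + 9859.95 = 61396.02

ANSWER: 61396.02


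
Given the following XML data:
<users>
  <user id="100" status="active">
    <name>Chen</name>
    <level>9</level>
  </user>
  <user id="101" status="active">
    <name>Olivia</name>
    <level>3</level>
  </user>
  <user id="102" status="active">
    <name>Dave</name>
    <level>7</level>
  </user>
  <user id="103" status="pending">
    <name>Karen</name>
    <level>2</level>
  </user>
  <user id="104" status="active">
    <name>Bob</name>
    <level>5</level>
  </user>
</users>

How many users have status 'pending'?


Counting users with status='pending':
  Karen (id=103) -> MATCH
Count: 1

ANSWER: 1


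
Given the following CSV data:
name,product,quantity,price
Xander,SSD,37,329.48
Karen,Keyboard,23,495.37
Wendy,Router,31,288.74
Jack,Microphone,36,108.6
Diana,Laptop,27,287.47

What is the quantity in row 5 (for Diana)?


Row 5: Diana
Column 'quantity' = 27

ANSWER: 27


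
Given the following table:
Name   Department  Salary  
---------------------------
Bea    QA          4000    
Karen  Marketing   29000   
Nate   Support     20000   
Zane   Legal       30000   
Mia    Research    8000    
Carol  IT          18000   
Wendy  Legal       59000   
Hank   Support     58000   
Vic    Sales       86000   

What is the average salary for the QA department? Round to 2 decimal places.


QA department members:
  Bea: 4000
Sum = 4000
Count = 1
Average = 4000 / 1 = 4000.00

ANSWER: 4000.00


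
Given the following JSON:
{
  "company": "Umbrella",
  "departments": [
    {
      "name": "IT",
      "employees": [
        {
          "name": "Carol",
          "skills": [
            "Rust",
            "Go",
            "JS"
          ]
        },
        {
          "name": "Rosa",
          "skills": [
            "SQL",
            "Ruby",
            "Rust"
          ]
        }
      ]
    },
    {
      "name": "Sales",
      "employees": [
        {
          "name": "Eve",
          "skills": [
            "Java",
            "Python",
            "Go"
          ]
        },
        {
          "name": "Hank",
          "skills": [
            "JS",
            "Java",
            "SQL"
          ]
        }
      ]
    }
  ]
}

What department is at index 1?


Path: departments[1].name
Value: Sales

ANSWER: Sales


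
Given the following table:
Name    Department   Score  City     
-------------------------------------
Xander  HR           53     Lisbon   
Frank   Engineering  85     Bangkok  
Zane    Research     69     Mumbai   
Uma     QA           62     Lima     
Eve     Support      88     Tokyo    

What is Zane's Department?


Row 3: Zane
Department = Research

ANSWER: Research


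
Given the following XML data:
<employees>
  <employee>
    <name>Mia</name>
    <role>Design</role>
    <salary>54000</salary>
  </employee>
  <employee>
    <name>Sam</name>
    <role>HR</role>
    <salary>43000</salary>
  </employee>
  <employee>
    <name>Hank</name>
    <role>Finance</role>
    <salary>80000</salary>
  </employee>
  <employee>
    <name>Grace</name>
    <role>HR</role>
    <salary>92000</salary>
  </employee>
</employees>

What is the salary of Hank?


Searching for <employee> with <name>Hank</name>
Found at position 3
<salary>80000</salary>

ANSWER: 80000


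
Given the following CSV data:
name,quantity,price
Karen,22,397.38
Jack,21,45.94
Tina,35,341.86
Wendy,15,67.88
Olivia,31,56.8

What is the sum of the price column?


Values in 'price' column:
  Row 1: 397.38
  Row 2: 45.94
  Row 3: 341.86
  Row 4: 67.88
  Row 5: 56.8
Sum = 397.38 + 45.94 + 341.86 + 67.88 + 56.8 = 909.86

ANSWER: 909.86


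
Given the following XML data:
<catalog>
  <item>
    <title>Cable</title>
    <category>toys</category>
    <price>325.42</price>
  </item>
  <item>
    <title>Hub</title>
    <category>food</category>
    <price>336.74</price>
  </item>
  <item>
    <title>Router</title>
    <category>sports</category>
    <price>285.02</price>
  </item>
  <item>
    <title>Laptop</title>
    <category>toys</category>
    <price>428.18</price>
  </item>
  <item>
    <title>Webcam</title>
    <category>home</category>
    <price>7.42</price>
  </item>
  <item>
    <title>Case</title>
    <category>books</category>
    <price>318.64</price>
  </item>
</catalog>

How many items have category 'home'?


Scanning <item> elements for <category>home</category>:
  Item 5: Webcam -> MATCH
Count: 1

ANSWER: 1


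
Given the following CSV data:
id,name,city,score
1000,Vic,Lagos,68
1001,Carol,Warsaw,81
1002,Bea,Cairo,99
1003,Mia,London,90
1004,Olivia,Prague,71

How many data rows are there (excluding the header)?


Counting rows (excluding header):
Header: id,name,city,score
Data rows: 5

ANSWER: 5


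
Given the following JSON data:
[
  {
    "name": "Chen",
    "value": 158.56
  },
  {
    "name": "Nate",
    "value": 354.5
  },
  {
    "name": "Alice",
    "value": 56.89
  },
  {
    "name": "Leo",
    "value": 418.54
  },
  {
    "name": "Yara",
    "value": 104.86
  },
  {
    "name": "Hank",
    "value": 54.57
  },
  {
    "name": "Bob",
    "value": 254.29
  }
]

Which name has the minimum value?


Comparing values:
  Chen: 158.56
  Nate: 354.5
  Alice: 56.89
  Leo: 418.54
  Yara: 104.86
  Hank: 54.57
  Bob: 254.29
Minimum: Hank (54.57)

ANSWER: Hank


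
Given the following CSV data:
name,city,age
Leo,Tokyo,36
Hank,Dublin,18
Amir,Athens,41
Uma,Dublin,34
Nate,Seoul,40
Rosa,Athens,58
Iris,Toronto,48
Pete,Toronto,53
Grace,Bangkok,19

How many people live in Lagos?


Scanning city column for 'Lagos':
Total matches: 0

ANSWER: 0


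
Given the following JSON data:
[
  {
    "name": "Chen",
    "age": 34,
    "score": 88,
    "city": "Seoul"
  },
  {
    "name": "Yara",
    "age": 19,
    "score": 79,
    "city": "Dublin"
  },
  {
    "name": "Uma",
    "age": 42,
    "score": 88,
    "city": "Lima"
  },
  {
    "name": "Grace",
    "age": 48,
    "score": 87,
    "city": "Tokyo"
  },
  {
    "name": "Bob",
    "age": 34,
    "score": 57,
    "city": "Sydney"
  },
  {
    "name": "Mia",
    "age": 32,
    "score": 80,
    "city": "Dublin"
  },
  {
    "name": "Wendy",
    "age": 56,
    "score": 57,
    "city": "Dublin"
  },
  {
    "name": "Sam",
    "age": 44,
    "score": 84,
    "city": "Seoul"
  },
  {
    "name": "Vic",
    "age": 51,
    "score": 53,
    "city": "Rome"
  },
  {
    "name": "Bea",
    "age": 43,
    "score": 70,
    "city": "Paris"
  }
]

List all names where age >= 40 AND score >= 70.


Checking both conditions:
  Chen (age=34, score=88) -> no
  Yara (age=19, score=79) -> no
  Uma (age=42, score=88) -> YES
  Grace (age=48, score=87) -> YES
  Bob (age=34, score=57) -> no
  Mia (age=32, score=80) -> no
  Wendy (age=56, score=57) -> no
  Sam (age=44, score=84) -> YES
  Vic (age=51, score=53) -> no
  Bea (age=43, score=70) -> YES


ANSWER: Uma, Grace, Sam, Bea


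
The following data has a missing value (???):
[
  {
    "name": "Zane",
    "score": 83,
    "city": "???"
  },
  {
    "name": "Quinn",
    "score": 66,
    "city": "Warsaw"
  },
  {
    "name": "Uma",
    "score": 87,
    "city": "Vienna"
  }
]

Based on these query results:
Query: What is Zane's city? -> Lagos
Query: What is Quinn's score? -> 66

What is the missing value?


The missing value is Zane's city
From query: Zane's city = Lagos

ANSWER: Lagos


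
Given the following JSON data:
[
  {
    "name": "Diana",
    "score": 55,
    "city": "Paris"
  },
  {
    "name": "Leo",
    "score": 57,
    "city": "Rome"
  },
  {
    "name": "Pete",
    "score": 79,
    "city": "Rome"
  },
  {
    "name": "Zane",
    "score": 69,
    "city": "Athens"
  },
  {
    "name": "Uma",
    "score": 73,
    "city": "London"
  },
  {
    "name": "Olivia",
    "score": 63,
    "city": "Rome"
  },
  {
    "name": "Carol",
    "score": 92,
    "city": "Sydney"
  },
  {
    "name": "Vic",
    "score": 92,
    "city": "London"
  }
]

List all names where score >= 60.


Filtering records where score >= 60:
  Diana (score=55) -> no
  Leo (score=57) -> no
  Pete (score=79) -> YES
  Zane (score=69) -> YES
  Uma (score=73) -> YES
  Olivia (score=63) -> YES
  Carol (score=92) -> YES
  Vic (score=92) -> YES


ANSWER: Pete, Zane, Uma, Olivia, Carol, Vic


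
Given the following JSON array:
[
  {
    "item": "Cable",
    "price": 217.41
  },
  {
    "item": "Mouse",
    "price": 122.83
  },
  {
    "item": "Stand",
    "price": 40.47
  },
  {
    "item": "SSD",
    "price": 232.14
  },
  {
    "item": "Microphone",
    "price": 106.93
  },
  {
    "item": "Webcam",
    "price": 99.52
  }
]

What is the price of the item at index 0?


Array index 0 -> Cable
price = 217.41

ANSWER: 217.41


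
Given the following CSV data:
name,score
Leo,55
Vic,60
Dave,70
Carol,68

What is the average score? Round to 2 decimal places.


Scores: 55, 60, 70, 68
Sum = 253
Count = 4
Average = 253 / 4 = 63.25

ANSWER: 63.25


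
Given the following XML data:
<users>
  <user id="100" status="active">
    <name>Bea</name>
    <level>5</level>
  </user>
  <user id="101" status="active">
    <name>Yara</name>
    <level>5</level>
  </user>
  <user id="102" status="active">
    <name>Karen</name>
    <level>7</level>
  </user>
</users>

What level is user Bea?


Finding user: Bea
<level>5</level>

ANSWER: 5


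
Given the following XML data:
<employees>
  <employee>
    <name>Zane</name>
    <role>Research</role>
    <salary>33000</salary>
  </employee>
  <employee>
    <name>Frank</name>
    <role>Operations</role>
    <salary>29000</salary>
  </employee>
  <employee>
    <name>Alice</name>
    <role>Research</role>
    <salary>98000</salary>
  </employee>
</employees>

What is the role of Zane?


Searching for <employee> with <name>Zane</name>
Found at position 1
<role>Research</role>

ANSWER: Research


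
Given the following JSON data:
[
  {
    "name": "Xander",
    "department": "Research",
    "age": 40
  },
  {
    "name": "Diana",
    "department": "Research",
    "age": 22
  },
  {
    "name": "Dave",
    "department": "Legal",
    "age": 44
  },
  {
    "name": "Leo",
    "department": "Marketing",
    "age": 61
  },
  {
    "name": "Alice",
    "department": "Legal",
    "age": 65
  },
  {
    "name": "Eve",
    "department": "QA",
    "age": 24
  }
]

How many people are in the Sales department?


Scanning records for department = Sales
  No matches found
Count: 0

ANSWER: 0


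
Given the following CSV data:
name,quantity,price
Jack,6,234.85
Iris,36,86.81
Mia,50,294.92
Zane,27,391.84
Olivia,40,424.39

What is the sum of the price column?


Values in 'price' column:
  Row 1: 234.85
  Row 2: 86.81
  Row 3: 294.92
  Row 4: 391.84
  Row 5: 424.39
Sum = 234.85 + 86.81 + 294.92 + 391.84 + 424.39 = 1432.81

ANSWER: 1432.81


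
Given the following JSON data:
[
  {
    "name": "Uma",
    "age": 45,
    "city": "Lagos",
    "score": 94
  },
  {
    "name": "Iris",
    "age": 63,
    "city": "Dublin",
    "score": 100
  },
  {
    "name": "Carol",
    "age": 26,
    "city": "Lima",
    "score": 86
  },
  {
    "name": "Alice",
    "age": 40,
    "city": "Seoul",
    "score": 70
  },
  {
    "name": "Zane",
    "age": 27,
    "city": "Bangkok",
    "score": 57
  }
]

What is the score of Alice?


Looking up record where name = Alice
Record index: 3
Field 'score' = 70

ANSWER: 70


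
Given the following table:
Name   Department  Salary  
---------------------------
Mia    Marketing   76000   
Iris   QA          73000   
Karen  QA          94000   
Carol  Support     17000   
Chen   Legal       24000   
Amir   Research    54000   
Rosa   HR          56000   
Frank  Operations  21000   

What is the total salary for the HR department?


HR department members:
  Rosa: 56000
Total = 56000 = 56000

ANSWER: 56000


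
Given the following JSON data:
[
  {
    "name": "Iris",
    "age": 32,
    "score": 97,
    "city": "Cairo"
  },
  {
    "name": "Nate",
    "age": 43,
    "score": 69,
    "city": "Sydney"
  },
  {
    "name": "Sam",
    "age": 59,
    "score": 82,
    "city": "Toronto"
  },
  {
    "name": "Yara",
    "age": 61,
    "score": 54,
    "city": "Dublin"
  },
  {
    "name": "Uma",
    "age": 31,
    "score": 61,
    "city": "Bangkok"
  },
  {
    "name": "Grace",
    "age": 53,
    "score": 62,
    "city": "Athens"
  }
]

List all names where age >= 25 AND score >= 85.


Checking both conditions:
  Iris (age=32, score=97) -> YES
  Nate (age=43, score=69) -> no
  Sam (age=59, score=82) -> no
  Yara (age=61, score=54) -> no
  Uma (age=31, score=61) -> no
  Grace (age=53, score=62) -> no


ANSWER: Iris


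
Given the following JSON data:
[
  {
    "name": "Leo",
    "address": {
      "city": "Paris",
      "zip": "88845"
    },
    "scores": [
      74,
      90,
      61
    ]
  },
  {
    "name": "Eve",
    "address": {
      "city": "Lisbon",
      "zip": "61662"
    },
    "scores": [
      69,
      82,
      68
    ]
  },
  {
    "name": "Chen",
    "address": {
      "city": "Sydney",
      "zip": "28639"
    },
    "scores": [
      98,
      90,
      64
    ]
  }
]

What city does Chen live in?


Path: records[2].address.city
Value: Sydney

ANSWER: Sydney


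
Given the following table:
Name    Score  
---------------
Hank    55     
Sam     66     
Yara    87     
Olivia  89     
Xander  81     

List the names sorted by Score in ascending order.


Sorting by Score (ascending):
  Hank: 55
  Sam: 66
  Xander: 81
  Yara: 87
  Olivia: 89


ANSWER: Hank, Sam, Xander, Yara, Olivia


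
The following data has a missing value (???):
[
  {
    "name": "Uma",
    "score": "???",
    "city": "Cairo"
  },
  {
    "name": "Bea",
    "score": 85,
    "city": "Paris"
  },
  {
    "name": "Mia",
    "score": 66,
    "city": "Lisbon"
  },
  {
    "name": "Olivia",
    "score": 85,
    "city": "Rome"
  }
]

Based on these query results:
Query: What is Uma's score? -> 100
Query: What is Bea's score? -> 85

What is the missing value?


The missing value is Uma's score
From query: Uma's score = 100

ANSWER: 100


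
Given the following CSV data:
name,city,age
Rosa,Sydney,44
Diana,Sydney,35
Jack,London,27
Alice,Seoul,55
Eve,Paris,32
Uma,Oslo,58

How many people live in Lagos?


Scanning city column for 'Lagos':
Total matches: 0

ANSWER: 0


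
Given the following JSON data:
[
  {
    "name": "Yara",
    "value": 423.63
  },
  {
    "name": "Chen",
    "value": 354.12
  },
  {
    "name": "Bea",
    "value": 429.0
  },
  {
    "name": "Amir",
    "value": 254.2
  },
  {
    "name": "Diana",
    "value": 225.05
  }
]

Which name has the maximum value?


Comparing values:
  Yara: 423.63
  Chen: 354.12
  Bea: 429.0
  Amir: 254.2
  Diana: 225.05
Maximum: Bea (429.0)

ANSWER: Bea


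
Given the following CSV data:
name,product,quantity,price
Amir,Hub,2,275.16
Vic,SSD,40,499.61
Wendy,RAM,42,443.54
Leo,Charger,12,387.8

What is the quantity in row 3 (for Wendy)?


Row 3: Wendy
Column 'quantity' = 42

ANSWER: 42


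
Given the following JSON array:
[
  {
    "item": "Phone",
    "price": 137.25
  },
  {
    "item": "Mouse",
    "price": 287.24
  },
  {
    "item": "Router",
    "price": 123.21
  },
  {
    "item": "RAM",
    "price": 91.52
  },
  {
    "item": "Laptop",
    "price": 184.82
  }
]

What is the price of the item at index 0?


Array index 0 -> Phone
price = 137.25

ANSWER: 137.25


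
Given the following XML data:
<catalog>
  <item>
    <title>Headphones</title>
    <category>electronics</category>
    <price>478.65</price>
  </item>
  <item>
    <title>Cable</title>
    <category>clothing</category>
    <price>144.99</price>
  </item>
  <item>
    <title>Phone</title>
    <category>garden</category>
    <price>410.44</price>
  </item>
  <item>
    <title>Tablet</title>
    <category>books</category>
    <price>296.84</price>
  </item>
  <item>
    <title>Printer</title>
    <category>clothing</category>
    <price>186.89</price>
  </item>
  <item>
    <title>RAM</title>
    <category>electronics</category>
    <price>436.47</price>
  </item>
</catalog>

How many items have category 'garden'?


Scanning <item> elements for <category>garden</category>:
  Item 3: Phone -> MATCH
Count: 1

ANSWER: 1


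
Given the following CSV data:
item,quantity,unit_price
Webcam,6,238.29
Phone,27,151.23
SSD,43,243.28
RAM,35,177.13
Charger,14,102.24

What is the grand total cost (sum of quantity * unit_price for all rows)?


Computing row totals:
  Webcam: 6 * 238.29 = 1429.74
  Phone: 27 * 151.23 = 4083.21
  SSD: 43 * 243.28 = 10461.04
  RAM: 35 * 177.13 = 6199.55
  Charger: 14 * 102.24 = 1431.36
Grand total = 1429.74 + 4083.21 + 10461.04 + 6199.55 + 1431.36 = 23604.9

ANSWER: 23604.9


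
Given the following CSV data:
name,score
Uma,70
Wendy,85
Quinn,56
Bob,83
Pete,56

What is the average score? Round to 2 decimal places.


Scores: 70, 85, 56, 83, 56
Sum = 350
Count = 5
Average = 350 / 5 = 70.00

ANSWER: 70.00


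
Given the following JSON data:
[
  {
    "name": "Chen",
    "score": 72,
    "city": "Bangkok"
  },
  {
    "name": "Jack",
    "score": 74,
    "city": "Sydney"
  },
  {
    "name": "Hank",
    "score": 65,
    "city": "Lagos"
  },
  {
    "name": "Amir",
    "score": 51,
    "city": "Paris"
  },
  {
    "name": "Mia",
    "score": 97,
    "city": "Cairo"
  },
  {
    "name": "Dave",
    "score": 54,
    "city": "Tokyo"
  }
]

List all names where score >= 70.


Filtering records where score >= 70:
  Chen (score=72) -> YES
  Jack (score=74) -> YES
  Hank (score=65) -> no
  Amir (score=51) -> no
  Mia (score=97) -> YES
  Dave (score=54) -> no


ANSWER: Chen, Jack, Mia


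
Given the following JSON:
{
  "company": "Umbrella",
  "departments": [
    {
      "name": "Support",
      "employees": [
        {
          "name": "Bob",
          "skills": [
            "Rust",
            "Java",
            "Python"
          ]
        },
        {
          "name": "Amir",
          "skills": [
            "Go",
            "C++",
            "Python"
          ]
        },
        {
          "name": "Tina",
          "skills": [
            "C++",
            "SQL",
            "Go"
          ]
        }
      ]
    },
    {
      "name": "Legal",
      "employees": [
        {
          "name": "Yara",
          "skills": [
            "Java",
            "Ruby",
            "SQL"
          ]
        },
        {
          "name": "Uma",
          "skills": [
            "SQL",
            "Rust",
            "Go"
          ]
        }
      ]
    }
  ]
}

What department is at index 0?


Path: departments[0].name
Value: Support

ANSWER: Support


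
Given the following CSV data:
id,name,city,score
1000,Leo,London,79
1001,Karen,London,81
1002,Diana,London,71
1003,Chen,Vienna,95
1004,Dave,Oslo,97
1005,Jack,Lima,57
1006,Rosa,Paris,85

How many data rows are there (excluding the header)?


Counting rows (excluding header):
Header: id,name,city,score
Data rows: 7

ANSWER: 7


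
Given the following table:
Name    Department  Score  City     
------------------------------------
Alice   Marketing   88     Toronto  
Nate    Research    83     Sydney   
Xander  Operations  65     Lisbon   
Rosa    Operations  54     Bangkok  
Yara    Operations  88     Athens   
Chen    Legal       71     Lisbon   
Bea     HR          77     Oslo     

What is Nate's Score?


Row 2: Nate
Score = 83

ANSWER: 83


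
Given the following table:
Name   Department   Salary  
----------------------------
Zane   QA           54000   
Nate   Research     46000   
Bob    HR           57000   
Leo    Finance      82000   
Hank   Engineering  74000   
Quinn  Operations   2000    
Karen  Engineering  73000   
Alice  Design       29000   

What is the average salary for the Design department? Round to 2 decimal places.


Design department members:
  Alice: 29000
Sum = 29000
Count = 1
Average = 29000 / 1 = 29000.00

ANSWER: 29000.00


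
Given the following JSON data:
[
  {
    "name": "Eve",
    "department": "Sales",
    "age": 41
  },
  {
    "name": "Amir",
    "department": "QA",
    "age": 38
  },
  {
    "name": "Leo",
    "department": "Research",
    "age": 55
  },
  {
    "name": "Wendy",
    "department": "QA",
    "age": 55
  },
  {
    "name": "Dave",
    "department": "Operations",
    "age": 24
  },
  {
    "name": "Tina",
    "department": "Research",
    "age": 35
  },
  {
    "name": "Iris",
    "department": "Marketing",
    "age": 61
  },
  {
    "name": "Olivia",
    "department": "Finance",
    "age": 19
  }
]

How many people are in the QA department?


Scanning records for department = QA
  Record 1: Amir
  Record 3: Wendy
Count: 2

ANSWER: 2


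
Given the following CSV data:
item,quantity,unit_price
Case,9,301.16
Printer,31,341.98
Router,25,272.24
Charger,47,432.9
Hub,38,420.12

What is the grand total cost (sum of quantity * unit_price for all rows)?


Computing row totals:
  Case: 9 * 301.16 = 2710.44
  Printer: 31 * 341.98 = 10601.38
  Router: 25 * 272.24 = 6806.0
  Charger: 47 * 432.9 = 20346.3
  Hub: 38 * 420.12 = 15964.56
Grand total = 2710.44 + 10601.38 + 6806.0 + 20346.3 + 15964.56 = 56428.68

ANSWER: 56428.68


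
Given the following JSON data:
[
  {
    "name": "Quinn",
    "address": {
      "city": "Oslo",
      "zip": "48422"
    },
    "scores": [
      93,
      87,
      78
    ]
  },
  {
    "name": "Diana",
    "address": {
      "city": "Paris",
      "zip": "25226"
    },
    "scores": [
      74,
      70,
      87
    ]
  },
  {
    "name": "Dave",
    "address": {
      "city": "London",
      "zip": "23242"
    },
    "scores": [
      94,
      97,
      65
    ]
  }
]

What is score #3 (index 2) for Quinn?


Path: records[0].scores[2]
Value: 78

ANSWER: 78


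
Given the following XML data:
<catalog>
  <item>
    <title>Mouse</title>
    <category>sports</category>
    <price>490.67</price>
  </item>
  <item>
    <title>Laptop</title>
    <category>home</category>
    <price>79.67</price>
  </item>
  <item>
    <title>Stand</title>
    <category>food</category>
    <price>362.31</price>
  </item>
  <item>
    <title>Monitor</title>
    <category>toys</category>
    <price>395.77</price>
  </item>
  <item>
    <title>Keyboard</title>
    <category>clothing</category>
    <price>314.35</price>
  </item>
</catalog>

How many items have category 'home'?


Scanning <item> elements for <category>home</category>:
  Item 2: Laptop -> MATCH
Count: 1

ANSWER: 1


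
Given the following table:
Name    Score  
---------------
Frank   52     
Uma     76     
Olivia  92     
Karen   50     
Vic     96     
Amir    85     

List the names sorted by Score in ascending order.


Sorting by Score (ascending):
  Karen: 50
  Frank: 52
  Uma: 76
  Amir: 85
  Olivia: 92
  Vic: 96


ANSWER: Karen, Frank, Uma, Amir, Olivia, Vic


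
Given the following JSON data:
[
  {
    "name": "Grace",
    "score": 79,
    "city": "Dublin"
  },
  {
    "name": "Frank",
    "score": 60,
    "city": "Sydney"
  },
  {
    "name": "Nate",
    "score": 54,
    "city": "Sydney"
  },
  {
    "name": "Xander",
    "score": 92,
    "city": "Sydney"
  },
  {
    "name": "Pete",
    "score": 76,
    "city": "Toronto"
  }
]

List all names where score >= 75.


Filtering records where score >= 75:
  Grace (score=79) -> YES
  Frank (score=60) -> no
  Nate (score=54) -> no
  Xander (score=92) -> YES
  Pete (score=76) -> YES


ANSWER: Grace, Xander, Pete


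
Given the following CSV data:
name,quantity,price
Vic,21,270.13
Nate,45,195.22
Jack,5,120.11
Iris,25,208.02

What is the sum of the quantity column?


Values in 'quantity' column:
  Row 1: 21
  Row 2: 45
  Row 3: 5
  Row 4: 25
Sum = 21 + 45 + 5 + 25 = 96

ANSWER: 96


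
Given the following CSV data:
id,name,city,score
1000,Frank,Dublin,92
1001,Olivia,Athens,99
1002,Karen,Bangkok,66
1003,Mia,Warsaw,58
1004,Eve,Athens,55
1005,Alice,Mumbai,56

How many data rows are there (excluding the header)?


Counting rows (excluding header):
Header: id,name,city,score
Data rows: 6

ANSWER: 6


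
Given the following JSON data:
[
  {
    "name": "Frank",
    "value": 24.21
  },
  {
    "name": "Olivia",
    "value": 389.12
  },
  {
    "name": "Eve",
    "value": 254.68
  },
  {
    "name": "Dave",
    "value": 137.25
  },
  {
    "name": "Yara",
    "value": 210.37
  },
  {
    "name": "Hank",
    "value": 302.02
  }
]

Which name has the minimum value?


Comparing values:
  Frank: 24.21
  Olivia: 389.12
  Eve: 254.68
  Dave: 137.25
  Yara: 210.37
  Hank: 302.02
Minimum: Frank (24.21)

ANSWER: Frank


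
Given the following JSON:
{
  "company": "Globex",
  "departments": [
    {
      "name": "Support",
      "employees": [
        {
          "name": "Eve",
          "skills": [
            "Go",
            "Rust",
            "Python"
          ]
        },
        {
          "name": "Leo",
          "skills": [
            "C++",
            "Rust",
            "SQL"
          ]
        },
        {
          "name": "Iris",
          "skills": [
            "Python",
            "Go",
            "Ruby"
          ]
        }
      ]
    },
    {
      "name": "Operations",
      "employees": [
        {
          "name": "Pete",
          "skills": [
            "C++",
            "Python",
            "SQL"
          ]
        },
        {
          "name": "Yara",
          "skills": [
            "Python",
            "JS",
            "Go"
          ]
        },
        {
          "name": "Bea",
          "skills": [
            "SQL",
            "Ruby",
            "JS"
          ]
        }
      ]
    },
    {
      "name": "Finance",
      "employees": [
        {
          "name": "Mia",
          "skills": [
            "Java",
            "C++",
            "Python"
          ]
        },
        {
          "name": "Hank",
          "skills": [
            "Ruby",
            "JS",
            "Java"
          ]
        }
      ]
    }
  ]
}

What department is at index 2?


Path: departments[2].name
Value: Finance

ANSWER: Finance


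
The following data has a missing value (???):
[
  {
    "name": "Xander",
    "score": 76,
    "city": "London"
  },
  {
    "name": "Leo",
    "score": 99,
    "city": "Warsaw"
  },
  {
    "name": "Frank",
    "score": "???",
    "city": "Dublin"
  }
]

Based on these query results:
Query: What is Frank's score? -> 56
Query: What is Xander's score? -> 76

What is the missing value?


The missing value is Frank's score
From query: Frank's score = 56

ANSWER: 56


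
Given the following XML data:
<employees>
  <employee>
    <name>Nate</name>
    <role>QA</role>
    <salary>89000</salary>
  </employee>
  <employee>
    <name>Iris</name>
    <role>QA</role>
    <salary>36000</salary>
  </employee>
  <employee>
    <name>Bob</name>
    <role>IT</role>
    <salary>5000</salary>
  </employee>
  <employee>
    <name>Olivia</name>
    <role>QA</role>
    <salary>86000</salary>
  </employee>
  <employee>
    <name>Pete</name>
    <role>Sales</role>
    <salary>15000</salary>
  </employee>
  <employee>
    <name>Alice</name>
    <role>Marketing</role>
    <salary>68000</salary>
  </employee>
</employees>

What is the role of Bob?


Searching for <employee> with <name>Bob</name>
Found at position 3
<role>IT</role>

ANSWER: IT


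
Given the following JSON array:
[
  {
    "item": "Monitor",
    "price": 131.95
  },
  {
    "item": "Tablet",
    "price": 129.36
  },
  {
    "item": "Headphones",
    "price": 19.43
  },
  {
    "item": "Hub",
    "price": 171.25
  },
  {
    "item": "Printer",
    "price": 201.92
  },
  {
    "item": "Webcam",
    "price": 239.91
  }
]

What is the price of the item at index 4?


Array index 4 -> Printer
price = 201.92

ANSWER: 201.92


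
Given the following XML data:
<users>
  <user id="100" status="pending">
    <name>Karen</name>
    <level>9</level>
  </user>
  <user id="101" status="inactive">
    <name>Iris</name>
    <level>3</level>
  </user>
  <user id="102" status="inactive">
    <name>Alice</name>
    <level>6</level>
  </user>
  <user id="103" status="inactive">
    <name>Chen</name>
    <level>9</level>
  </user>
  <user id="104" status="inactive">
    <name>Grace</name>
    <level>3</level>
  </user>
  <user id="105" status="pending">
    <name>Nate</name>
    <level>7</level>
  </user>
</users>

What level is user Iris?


Finding user: Iris
<level>3</level>

ANSWER: 3


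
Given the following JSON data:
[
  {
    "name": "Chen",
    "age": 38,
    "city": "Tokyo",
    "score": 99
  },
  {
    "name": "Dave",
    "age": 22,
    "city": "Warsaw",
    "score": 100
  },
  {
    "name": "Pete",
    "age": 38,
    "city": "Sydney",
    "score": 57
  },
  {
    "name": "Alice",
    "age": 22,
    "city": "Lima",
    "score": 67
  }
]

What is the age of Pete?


Looking up record where name = Pete
Record index: 2
Field 'age' = 38

ANSWER: 38


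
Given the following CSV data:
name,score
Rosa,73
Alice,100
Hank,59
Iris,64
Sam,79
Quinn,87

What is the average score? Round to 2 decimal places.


Scores: 73, 100, 59, 64, 79, 87
Sum = 462
Count = 6
Average = 462 / 6 = 77.00

ANSWER: 77.00


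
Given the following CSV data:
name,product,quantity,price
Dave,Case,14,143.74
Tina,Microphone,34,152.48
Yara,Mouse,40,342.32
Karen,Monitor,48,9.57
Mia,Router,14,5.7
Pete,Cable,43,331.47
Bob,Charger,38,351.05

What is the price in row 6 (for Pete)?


Row 6: Pete
Column 'price' = 331.47

ANSWER: 331.47


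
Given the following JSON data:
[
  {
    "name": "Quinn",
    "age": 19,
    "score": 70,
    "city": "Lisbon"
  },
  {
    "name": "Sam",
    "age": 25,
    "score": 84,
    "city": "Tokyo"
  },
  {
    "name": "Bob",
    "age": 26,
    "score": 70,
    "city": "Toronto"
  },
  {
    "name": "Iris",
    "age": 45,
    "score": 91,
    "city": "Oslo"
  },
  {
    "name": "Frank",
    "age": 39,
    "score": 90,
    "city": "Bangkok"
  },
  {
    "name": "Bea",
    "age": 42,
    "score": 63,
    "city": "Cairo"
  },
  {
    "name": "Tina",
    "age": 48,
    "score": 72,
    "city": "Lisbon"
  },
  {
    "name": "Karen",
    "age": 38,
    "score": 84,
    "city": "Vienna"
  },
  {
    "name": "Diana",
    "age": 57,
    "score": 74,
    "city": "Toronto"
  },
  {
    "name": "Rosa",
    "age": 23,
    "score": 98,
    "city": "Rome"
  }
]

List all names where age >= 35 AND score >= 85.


Checking both conditions:
  Quinn (age=19, score=70) -> no
  Sam (age=25, score=84) -> no
  Bob (age=26, score=70) -> no
  Iris (age=45, score=91) -> YES
  Frank (age=39, score=90) -> YES
  Bea (age=42, score=63) -> no
  Tina (age=48, score=72) -> no
  Karen (age=38, score=84) -> no
  Diana (age=57, score=74) -> no
  Rosa (age=23, score=98) -> no


ANSWER: Iris, Frank


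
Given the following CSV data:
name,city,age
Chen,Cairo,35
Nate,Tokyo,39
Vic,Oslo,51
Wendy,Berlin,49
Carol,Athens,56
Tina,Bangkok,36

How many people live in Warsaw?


Scanning city column for 'Warsaw':
Total matches: 0

ANSWER: 0


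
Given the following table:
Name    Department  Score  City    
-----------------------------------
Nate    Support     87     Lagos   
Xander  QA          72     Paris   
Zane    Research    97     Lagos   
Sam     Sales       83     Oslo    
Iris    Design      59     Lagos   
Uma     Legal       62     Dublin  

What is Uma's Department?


Row 6: Uma
Department = Legal

ANSWER: Legal


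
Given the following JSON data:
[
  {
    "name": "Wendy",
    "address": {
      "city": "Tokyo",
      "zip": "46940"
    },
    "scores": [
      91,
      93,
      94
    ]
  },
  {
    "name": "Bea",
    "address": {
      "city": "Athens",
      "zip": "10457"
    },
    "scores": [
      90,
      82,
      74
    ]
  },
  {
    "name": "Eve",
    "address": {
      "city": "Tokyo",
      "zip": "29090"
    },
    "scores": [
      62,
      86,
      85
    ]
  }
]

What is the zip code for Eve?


Path: records[2].address.zip
Value: 29090

ANSWER: 29090


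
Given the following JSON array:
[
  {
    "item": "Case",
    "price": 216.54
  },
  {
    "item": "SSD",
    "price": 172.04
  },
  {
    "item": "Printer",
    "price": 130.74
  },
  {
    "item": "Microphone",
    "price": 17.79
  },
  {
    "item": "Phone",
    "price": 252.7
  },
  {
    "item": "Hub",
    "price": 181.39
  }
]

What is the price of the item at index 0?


Array index 0 -> Case
price = 216.54

ANSWER: 216.54


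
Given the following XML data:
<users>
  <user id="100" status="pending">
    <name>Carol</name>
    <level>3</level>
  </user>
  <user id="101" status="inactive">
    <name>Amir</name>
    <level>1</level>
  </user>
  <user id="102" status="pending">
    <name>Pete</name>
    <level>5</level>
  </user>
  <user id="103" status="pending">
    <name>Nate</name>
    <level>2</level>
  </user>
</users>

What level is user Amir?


Finding user: Amir
<level>1</level>

ANSWER: 1


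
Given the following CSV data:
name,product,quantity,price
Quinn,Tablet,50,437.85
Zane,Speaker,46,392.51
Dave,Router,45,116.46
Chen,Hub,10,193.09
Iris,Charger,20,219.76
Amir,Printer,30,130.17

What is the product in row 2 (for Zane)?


Row 2: Zane
Column 'product' = Speaker

ANSWER: Speaker


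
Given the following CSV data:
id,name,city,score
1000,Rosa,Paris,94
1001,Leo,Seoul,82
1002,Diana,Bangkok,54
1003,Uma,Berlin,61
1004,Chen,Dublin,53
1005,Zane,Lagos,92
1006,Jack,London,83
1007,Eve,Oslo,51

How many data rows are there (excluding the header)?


Counting rows (excluding header):
Header: id,name,city,score
Data rows: 8

ANSWER: 8


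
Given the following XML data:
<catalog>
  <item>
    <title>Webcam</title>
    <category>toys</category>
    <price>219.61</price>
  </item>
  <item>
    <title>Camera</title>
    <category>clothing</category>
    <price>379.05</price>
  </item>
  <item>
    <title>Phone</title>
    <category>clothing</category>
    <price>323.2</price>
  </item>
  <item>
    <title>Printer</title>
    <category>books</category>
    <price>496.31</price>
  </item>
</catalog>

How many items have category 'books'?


Scanning <item> elements for <category>books</category>:
  Item 4: Printer -> MATCH
Count: 1

ANSWER: 1


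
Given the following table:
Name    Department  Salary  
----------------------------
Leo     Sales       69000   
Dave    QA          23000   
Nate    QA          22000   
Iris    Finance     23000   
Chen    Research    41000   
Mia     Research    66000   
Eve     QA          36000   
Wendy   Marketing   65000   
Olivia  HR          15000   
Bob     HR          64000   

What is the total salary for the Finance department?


Finance department members:
  Iris: 23000
Total = 23000 = 23000

ANSWER: 23000


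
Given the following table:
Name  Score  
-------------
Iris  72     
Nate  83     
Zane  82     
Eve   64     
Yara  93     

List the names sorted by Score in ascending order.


Sorting by Score (ascending):
  Eve: 64
  Iris: 72
  Zane: 82
  Nate: 83
  Yara: 93


ANSWER: Eve, Iris, Zane, Nate, Yara


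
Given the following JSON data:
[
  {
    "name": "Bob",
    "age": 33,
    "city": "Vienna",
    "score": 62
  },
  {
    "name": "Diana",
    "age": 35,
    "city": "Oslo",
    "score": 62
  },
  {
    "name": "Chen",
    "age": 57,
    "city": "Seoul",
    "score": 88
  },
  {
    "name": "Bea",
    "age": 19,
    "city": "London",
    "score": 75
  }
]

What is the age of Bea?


Looking up record where name = Bea
Record index: 3
Field 'age' = 19

ANSWER: 19


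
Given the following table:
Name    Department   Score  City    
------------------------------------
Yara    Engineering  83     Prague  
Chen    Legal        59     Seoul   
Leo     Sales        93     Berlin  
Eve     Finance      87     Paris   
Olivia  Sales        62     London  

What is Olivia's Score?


Row 5: Olivia
Score = 62

ANSWER: 62


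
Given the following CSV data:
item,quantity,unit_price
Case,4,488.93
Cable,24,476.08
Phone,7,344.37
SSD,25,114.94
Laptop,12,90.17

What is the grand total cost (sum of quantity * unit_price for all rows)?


Computing row totals:
  Case: 4 * 488.93 = 1955.72
  Cable: 24 * 476.08 = 11425.92
  Phone: 7 * 344.37 = 2410.59
  SSD: 25 * 114.94 = 2873.5
  Laptop: 12 * 90.17 = 1082.04
Grand total = 1955.72 + 11425.92 + 2410.59 + 2873.5 + 1082.04 = 19747.77

ANSWER: 19747.77


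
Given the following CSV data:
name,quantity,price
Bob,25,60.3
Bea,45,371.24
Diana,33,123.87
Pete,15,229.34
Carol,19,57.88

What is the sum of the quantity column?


Values in 'quantity' column:
  Row 1: 25
  Row 2: 45
  Row 3: 33
  Row 4: 15
  Row 5: 19
Sum = 25 + 45 + 33 + 15 + 19 = 137

ANSWER: 137


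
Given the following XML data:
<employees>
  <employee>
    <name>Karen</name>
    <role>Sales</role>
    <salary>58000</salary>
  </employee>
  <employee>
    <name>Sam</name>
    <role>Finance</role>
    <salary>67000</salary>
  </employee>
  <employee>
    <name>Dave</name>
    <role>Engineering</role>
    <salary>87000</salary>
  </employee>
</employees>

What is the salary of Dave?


Searching for <employee> with <name>Dave</name>
Found at position 3
<salary>87000</salary>

ANSWER: 87000
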